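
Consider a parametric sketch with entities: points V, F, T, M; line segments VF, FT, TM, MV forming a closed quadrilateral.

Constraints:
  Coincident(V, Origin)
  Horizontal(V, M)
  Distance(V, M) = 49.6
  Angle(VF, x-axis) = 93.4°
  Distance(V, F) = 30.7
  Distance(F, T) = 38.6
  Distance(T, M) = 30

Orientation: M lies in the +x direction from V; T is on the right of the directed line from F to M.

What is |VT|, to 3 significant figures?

19.7

Checks: |FT| = 38.60 ✓; |TM| = 30.00 ✓.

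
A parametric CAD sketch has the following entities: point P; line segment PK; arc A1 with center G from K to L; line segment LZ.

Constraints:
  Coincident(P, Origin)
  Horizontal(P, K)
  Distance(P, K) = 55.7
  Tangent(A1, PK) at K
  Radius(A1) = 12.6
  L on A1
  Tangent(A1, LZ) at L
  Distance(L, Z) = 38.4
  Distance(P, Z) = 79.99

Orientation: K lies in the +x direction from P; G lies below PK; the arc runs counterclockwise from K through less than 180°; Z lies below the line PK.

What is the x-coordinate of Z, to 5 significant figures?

60.112

Checks: |GL| = 12.60 ✓; ∠(GL, LZ) = 90.00° ✓; |LZ| = 38.40 ✓; |PZ| = 79.99 ✓.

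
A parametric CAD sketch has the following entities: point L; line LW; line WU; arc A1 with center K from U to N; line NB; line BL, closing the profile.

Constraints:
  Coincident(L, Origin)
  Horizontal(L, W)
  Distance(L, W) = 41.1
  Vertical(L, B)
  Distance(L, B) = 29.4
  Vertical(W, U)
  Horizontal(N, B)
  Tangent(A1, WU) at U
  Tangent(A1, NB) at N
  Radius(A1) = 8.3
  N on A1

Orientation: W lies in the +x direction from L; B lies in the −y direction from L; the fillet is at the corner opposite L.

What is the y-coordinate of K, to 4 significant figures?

-21.10

L is at the origin; LW is horizontal with |LW| = 41.1 and W on the +x side, so W = (41.10, 0.000). L and B share the same x with |LB| = 29.4 and B on the −y side, so B = (0.000, -29.40). The virtual corner opposite L is at (41.10, -29.40). The tangent condition forces KU to be normal to WU and the tangent condition forces KN to be normal to NB, with radius 8.3, so the center K sits 8.3 in from both sides at K = (32.80, -21.10). So K.y = -21.10.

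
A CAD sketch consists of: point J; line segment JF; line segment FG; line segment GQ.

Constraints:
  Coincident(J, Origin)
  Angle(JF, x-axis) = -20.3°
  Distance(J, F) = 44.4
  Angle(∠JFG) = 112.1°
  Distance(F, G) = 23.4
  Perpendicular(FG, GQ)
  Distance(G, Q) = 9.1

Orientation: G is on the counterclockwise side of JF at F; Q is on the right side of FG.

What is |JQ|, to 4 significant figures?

64.28

J is at the origin; JF runs at -20.3° with length 44.4, so F = 44.4·(cos -20.3°, sin -20.3°) = (41.64, -15.40). ∠JFG = 112.1°, so FG runs at -20.3° + (180° − 112.1°) = 47.60° from the x-axis; with |FG| = 23.4, G = F + 23.4·(cos 47.60°, sin 47.60°) = (57.42, 1.876). FG ⟂ GQ; with |GQ| = 9.1 on the right of FG, Q = G + 9.1·(0.7385, -0.6743) = (64.14, -4.260). Then |JQ| = |Q − J| = 64.28.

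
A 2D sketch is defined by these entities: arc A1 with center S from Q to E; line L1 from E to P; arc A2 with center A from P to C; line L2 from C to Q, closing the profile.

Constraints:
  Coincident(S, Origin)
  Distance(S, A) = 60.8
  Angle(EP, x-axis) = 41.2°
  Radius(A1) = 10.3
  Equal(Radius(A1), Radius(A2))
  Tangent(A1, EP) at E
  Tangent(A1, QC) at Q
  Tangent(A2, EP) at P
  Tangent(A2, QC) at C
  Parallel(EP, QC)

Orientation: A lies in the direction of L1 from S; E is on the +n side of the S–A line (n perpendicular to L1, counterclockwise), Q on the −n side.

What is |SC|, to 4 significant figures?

61.67

The slot axis is L1's direction at 41.2°, so u = (cos 41.2°, sin 41.2°) = (0.7524, 0.6587) and n = (−sin 41.2°, cos 41.2°) = (-0.6587, 0.7524). S is at the origin and A lies 60.8 along u from S, so A = 60.8·u = (45.75, 40.05). Tangency of A1 to both parallel lines with radius 10.3 puts E and Q at S ± 10.3·n: E = (-6.785, 7.750), Q = (6.785, -7.750). Equal radii place P and C the same way about A: P = A + 10.3·n = (38.96, 47.80), C = A − 10.3·n = (52.53, 32.30). Then |SC| = |C − S| = 61.67.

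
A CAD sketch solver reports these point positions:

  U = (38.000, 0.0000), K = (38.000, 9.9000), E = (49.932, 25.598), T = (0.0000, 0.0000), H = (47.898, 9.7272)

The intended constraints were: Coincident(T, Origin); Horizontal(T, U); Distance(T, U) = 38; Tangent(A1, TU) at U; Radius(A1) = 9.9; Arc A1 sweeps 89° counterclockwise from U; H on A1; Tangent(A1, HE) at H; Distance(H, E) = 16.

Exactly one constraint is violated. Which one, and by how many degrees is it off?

Tangent(A1, HE) at H — off by 6.30°.

T = (0.00, 0.00) ✓; T.y = 0.00, U.y = 0.00 ✓; |TU| = 38.00 ✓; ∠(KU, UT) = 90.00° ✓; |KU| = 9.900 ✓; bearing(K→H) − bearing(K→U) = 89.00° ✓; |KH| = 9.900 ✓; ∠(KH, HE) = 96.30° ✗; |HE| = 16.00 ✓.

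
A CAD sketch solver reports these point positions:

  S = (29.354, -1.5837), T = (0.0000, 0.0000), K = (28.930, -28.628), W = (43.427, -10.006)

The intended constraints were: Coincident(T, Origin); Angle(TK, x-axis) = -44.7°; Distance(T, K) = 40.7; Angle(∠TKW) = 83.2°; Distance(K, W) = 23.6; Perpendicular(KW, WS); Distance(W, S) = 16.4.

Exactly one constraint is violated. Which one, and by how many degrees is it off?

Perpendicular(KW, WS) — off by 7.00°.

T = (0.00, 0.00) ✓; TK at -44.70° ✓; |TK| = 40.70 ✓; ∠TKW = 83.20° ✓; |KW| = 23.60 ✓; ∠(KW, WS) = 97.00° ✗; |WS| = 16.40 ✓.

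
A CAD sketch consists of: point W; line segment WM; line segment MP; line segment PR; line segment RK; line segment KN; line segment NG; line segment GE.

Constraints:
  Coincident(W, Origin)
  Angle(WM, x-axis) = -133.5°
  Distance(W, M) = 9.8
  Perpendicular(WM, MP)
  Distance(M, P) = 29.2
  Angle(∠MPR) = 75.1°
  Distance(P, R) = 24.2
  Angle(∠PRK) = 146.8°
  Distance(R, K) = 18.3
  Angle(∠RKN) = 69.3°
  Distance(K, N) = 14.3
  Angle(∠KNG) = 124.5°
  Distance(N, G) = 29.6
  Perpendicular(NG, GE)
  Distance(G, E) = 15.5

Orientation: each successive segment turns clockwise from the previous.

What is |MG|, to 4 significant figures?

20.98

W is at the origin; WM runs at -133.5° with length 9.8, so M = (-6.746, -7.109). WM is perpendicular to MP, so MP runs at 136.5°; with |MP| = 29.2, P = (-27.93, 12.99). ∠MPR = 75.1° gives PR at 31.60° from the x-axis; with |PR| = 24.2, R = (-7.315, 25.67). ∠PRK = 146.8° gives RK at -1.600° from the x-axis; with |RK| = 18.3, K = (10.98, 25.16). ∠RKN = 69.3° gives KN at -112.3° from the x-axis; with |KN| = 14.3, N = (5.552, 11.93). ∠KNG = 124.5° gives NG at -167.8° from the x-axis; with |NG| = 29.6, G = (-23.38, 5.675). Then |MG| = |G − M| = 20.98.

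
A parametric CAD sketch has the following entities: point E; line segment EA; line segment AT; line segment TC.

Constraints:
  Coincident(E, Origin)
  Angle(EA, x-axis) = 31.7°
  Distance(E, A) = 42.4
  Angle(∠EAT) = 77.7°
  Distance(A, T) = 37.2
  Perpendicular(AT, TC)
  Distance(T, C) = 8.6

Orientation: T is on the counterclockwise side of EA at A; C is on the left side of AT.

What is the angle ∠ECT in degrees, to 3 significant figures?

139°

E is at the origin; EA runs at 31.7° with length 42.4, so A = 42.4·(cos 31.7°, sin 31.7°) = (36.1, 22.3). ∠EAT = 77.7°, so AT runs at 31.7° + (180° − 77.7°) = 134° from the x-axis; with |AT| = 37.2, T = A + 37.2·(cos 134°, sin 134°) = (10.2, 49.0). AT is perpendicular to TC; with |TC| = 8.6 on the left of AT, C = T + 8.6·(-0.719, -0.695) = (4.05, 43.1). Then cos ∠ECT = CE·CT / (|CE||CT|), giving 139°.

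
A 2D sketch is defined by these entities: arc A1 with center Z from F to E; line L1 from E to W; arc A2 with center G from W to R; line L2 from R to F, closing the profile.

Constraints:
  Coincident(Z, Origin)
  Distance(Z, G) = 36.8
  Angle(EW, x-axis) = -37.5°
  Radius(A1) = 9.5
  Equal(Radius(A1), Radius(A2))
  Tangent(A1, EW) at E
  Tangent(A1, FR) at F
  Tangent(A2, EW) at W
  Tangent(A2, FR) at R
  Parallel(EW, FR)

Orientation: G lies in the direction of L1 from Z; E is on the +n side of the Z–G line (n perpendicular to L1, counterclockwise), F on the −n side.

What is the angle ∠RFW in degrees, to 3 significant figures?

27.3°

Tangency of A1 to both parallel lines with radius 9.5 puts E and F at Z ± 9.5·n: E = (5.78, 7.54), F = (-5.78, -7.54). Equal radii place W and R the same way about G: W = G + 9.5·n = (35.0, -14.9), R = G − 9.5·n = (23.4, -29.9). Then cos ∠RFW = FR·FW / (|FR||FW|), giving 27.3°.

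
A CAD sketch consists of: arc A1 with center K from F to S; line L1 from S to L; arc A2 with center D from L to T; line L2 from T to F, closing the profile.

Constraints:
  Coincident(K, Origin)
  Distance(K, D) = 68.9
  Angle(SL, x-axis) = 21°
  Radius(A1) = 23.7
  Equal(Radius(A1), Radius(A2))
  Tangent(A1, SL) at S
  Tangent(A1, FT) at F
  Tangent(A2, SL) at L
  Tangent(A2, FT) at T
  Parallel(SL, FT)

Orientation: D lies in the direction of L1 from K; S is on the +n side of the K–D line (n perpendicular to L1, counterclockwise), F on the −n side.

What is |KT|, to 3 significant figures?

72.9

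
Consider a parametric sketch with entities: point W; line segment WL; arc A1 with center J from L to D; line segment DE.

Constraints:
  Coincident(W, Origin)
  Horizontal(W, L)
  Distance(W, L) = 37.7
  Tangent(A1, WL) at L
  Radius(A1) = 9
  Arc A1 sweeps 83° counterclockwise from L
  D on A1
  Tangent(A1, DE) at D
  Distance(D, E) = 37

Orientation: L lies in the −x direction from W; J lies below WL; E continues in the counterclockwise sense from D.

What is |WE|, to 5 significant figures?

67.876

W is at the origin; W and L share the same y with |WL| = 37.7 and L on the −x side, so L = (-37.700, 0.0000). A1 meets WL tangentially, so JL is at right angles to WL, so J = L + (0, -9) = (-37.700, -9.0000). On A1, L sits at bearing 90° from J; an 83° counterclockwise sweep puts D at bearing 173°, so D = J + 9.0·(cos 173°, sin 173°) = (-46.633, -7.9032). The tangent condition forces JD to be normal to DE, so DE runs along (−sin 173°, cos 173°); with |DE| = 37.0, E = (-51.142, -44.627). Then |WE| = |E − W| = 67.876.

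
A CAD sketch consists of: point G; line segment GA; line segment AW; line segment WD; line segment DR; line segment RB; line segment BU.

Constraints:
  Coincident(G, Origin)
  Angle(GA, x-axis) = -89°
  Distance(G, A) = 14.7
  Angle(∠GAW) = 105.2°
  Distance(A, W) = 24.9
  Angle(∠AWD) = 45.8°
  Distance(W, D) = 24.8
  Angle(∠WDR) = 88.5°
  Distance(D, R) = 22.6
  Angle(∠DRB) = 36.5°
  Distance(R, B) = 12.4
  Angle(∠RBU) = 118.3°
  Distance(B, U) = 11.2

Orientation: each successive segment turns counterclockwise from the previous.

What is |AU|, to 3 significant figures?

16.1

G is at the origin; GA runs at -89.0° with length 14.7, so A = (0.257, -14.7). ∠GAW = 105.2° gives AW at -14.2° from the x-axis; with |AW| = 24.9, W = (24.4, -20.8). ∠AWD = 45.8° gives WD at 120° from the x-axis; with |WD| = 24.8, D = (12.0, 0.672). ∠WDR = 88.5° gives DR at -148° from the x-axis; with |DR| = 22.6, R = (-7.27, -11.1). ∠DRB = 36.5° gives RB at -5.00° from the x-axis; with |RB| = 12.4, B = (5.08, -12.2). ∠RBU = 118.3° gives BU at 56.7° from the x-axis; with |BU| = 11.2, U = (11.2, -2.86). Then |AU| = |U − A| = 16.1.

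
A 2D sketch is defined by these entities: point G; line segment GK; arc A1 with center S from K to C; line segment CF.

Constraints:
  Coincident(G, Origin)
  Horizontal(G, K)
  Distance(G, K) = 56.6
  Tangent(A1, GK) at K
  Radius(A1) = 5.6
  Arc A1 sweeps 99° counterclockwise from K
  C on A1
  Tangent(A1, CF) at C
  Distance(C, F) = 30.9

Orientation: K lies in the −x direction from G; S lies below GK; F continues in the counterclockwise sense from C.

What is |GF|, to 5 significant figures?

68.203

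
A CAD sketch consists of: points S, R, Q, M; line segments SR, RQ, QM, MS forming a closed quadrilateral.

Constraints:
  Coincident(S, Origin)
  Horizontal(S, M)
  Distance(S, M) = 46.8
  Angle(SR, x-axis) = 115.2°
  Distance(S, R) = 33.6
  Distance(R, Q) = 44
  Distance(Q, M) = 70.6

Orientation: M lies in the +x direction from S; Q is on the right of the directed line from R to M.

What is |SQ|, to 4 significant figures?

26.00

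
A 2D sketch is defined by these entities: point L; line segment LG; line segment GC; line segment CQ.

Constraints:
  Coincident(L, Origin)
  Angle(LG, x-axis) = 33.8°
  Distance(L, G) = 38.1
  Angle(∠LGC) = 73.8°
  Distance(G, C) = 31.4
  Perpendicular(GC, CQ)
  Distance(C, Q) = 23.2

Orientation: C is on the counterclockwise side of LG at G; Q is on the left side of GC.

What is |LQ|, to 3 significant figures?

24.7

L is at the origin; LG runs at 33.8° with length 38.1, so G = 38.1·(cos 33.8°, sin 33.8°) = (31.7, 21.2). ∠LGC = 73.8°, so GC runs at 33.8° + (180° − 73.8°) = 140° from the x-axis; with |GC| = 31.4, C = G + 31.4·(cos 140°, sin 140°) = (7.61, 41.4). GC is perpendicular to CQ; with |CQ| = 23.2 on the left of GC, Q = C + 23.2·(-0.643, -0.766) = (-7.31, 23.6). Then |LQ| = |Q − L| = 24.7.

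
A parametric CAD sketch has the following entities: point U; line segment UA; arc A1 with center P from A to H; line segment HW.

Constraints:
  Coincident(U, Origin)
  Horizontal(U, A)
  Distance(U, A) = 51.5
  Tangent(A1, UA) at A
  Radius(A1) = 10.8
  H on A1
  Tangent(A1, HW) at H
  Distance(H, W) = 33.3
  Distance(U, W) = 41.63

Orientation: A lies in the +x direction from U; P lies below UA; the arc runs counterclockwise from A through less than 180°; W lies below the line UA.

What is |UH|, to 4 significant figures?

42.62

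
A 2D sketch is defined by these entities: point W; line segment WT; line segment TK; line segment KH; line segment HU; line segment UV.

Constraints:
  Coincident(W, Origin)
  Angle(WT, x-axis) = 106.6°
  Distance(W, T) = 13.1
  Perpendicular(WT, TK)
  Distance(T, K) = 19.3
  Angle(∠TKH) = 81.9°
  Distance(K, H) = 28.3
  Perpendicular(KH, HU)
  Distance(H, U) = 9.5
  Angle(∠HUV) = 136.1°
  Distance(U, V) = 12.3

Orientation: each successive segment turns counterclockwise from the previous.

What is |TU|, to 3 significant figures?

27.3

W is at the origin; WT runs at 106.6° with length 13.1, so T = (-3.74, 12.6). WT ⟂ TK, so TK runs at -163°; with |TK| = 19.3, K = (-22.2, 7.04). ∠TKH = 81.9° gives KH at -65.3° from the x-axis; with |KH| = 28.3, H = (-10.4, -18.7). The perpendicularity gives HU at right angles to KH, so HU runs at 24.7°; with |HU| = 9.5, U = (-1.78, -14.7). Then |TU| = |U − T| = 27.3.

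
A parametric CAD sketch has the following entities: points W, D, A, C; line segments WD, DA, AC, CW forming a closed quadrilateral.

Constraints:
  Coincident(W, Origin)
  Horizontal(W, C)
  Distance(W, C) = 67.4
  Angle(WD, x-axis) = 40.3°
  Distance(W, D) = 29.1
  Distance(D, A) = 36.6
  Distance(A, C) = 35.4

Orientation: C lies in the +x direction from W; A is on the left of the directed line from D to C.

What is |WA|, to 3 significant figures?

65.0

Checks: WD at 40.30° ✓; |DA| = 36.60 ✓; |AC| = 35.40 ✓.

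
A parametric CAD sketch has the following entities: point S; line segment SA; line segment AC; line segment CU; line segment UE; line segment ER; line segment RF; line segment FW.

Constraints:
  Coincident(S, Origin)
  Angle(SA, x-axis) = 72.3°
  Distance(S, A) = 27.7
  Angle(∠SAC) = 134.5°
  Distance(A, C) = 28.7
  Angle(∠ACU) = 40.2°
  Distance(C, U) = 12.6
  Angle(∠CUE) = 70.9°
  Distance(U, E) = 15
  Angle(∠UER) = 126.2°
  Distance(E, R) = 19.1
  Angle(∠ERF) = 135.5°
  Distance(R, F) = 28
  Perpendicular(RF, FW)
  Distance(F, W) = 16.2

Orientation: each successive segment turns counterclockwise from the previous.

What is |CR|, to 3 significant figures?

22.4

∠CUE = 70.9° gives UE at 6.70° from the x-axis; with |UE| = 15.0, E = (7.23, 41.2). ∠UER = 126.2° gives ER at 60.5° from the x-axis; with |ER| = 19.1, R = (16.6, 57.8). Then |CR| = |R − C| = 22.4.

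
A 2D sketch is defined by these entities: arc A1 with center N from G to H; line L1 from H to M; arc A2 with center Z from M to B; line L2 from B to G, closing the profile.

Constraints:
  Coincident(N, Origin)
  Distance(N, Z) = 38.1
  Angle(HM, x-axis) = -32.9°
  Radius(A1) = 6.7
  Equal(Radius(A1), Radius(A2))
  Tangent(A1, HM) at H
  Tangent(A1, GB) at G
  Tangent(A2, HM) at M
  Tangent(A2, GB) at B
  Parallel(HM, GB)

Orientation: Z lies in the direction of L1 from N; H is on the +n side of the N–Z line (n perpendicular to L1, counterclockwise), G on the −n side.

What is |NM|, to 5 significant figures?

38.685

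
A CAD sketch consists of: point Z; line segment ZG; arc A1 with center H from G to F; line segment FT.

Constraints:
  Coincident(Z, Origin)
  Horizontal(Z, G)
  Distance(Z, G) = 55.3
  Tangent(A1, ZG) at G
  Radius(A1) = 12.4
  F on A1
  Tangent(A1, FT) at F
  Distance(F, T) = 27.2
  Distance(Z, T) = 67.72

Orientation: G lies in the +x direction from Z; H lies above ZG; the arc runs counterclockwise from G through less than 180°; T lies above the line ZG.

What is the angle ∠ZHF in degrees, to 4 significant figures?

163.6°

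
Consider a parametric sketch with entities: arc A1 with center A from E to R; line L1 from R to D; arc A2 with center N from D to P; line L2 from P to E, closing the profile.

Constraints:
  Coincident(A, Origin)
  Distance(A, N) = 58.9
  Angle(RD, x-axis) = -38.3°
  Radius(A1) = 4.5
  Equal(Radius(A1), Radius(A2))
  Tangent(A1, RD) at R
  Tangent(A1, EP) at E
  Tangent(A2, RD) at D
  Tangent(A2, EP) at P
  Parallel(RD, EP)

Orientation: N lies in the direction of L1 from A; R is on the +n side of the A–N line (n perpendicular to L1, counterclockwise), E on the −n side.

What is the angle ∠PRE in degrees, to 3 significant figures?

81.3°

The slot axis is L1's direction at -38.3°, so u = (cos -38.3°, sin -38.3°) = (0.785, -0.620) and n = (−sin -38.3°, cos -38.3°) = (0.620, 0.785). A is at the origin and N lies 58.9 along u from A, so N = 58.9·u = (46.2, -36.5). Tangency of A1 to both parallel lines with radius 4.5 puts R and E at A ± 4.5·n: R = (2.79, 3.53), E = (-2.79, -3.53). Equal radii place D and P the same way about N: D = N + 4.5·n = (49.0, -33.0), P = N − 4.5·n = (43.4, -40.0). Then cos ∠PRE = RP·RE / (|RP||RE|), giving 81.3°.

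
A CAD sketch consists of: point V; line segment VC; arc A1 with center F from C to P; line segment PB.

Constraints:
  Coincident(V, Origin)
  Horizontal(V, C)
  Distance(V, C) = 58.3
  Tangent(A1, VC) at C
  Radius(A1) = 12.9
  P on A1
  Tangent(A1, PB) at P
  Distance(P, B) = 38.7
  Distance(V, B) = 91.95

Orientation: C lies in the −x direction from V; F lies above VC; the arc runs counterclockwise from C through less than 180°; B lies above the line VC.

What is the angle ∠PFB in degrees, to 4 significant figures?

71.57°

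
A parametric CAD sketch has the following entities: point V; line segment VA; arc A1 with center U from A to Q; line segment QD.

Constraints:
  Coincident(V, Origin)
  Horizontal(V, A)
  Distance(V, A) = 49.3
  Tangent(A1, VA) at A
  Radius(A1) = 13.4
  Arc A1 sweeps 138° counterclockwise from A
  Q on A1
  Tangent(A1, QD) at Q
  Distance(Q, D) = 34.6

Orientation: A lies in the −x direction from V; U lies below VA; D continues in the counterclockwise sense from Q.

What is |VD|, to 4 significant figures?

56.77

On A1, A sits at bearing 90° from U; a 138° counterclockwise sweep puts Q at bearing 228°, so Q = U + 13.4·(cos 228°, sin 228°) = (-58.27, -23.36). Tangency of A1 to QD means the radius UQ is perpendicular to QD, so QD runs along (−sin 228°, cos 228°); with |QD| = 34.6, D = (-32.55, -46.51). Then |VD| = |D − V| = 56.77.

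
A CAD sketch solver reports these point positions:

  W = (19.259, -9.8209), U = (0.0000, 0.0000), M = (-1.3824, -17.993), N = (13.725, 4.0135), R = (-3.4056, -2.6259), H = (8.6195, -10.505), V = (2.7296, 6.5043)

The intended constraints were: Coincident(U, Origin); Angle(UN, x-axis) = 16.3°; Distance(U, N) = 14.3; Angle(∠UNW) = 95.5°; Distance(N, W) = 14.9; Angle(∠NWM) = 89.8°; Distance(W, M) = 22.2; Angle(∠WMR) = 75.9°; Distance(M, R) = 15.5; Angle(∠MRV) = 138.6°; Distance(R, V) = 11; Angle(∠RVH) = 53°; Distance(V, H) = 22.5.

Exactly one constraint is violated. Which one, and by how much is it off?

Distance(V, H) = 22.5 — off by 4.50.

U = (0.00, 0.00) ✓; UN at 16.30° ✓; |UN| = 14.30 ✓; ∠UNW = 95.50° ✓; |NW| = 14.90 ✓; ∠NWM = 89.80° ✓; |WM| = 22.20 ✓; ∠WMR = 75.90° ✓; |MR| = 15.50 ✓; ∠MRV = 138.6° ✓; |RV| = 11.00 ✓; ∠RVH = 53.00° ✓; |VH| = 18.00 ✗.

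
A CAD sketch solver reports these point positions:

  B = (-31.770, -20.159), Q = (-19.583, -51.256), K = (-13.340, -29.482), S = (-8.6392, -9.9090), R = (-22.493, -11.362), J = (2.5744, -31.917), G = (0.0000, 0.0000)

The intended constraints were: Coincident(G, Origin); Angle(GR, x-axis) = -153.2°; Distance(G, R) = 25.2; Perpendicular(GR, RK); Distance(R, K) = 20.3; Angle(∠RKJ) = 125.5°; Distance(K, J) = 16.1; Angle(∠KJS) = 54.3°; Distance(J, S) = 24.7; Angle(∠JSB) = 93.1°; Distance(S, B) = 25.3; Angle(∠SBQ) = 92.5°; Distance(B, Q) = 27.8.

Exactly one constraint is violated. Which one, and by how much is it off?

Distance(B, Q) = 27.8 — off by 5.60.

G = (0.00, 0.00) ✓; GR at -153.2° ✓; |GR| = 25.20 ✓; ∠(GR, RK) = 90.00° ✓; |RK| = 20.30 ✓; ∠RKJ = 125.5° ✓; |KJ| = 16.10 ✓; ∠KJS = 54.30° ✓; |JS| = 24.70 ✓; ∠JSB = 93.10° ✓; |SB| = 25.30 ✓; ∠SBQ = 92.50° ✓; |BQ| = 33.40 ✗.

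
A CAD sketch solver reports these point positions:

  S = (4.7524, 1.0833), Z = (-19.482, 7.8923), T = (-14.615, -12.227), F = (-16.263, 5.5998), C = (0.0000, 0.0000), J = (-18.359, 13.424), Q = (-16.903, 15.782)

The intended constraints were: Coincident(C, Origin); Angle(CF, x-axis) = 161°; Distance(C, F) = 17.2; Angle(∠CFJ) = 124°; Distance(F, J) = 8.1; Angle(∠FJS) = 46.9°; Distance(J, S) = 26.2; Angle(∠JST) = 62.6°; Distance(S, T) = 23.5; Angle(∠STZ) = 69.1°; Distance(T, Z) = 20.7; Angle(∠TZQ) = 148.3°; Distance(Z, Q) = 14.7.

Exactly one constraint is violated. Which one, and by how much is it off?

Distance(Z, Q) = 14.7 — off by 6.40.

C = (0.00, 0.00) ✓; CF at 161.0° ✓; |CF| = 17.20 ✓; ∠CFJ = 124.0° ✓; |FJ| = 8.100 ✓; ∠FJS = 46.90° ✓; |JS| = 26.20 ✓; ∠JST = 62.60° ✓; |ST| = 23.50 ✓; ∠STZ = 69.10° ✓; |TZ| = 20.70 ✓; ∠TZQ = 148.3° ✓; |ZQ| = 8.301 ✗.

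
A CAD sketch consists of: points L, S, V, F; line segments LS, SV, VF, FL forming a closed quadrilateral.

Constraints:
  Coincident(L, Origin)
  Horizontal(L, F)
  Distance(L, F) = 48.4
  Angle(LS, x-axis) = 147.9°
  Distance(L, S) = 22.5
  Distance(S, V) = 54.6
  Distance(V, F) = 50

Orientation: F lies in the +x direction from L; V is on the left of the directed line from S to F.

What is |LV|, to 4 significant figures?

50.78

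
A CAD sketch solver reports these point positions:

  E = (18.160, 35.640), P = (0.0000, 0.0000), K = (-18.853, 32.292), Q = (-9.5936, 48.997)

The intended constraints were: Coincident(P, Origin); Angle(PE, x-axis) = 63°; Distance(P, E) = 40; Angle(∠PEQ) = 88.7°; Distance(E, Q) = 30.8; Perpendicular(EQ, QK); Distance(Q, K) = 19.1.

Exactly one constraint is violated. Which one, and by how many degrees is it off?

Perpendicular(EQ, QK) — off by 3.30°.

P = (0.00, 0.00) ✓; PE at 63.00° ✓; |PE| = 40.00 ✓; ∠PEQ = 88.70° ✓; |EQ| = 30.80 ✓; ∠(EQ, QK) = 86.70° ✗; |QK| = 19.10 ✓.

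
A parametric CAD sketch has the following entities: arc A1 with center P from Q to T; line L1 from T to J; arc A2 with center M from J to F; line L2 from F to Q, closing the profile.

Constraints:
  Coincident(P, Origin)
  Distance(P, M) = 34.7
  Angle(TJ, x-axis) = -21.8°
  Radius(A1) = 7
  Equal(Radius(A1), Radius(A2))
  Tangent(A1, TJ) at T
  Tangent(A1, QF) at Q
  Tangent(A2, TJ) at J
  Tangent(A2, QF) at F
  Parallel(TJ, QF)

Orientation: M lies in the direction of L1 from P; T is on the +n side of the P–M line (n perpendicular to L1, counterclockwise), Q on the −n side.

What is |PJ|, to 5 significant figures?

35.399

The slot axis is L1's direction at -21.8°, so u = (cos -21.8°, sin -21.8°) = (0.92849, -0.37137) and n = (−sin -21.8°, cos -21.8°) = (0.37137, 0.92849). P is at the origin and M lies 34.7 along u from P, so M = 34.7·u = (32.218, -12.886). Tangency of A1 to both parallel lines with radius 7.0 puts T and Q at P ± 7.0·n: T = (2.5996, 6.4994), Q = (-2.5996, -6.4994). Equal radii place J and F the same way about M: J = M + 7.0·n = (34.818, -6.3871), F = M − 7.0·n = (29.619, -19.386). Then |PJ| = |J − P| = 35.399.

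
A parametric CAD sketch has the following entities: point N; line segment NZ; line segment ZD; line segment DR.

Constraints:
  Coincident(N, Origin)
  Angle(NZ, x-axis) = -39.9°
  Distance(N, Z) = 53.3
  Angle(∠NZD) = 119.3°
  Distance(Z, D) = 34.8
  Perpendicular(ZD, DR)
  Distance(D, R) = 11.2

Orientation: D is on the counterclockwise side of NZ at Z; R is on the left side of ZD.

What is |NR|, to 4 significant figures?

70.37

N is at the origin; NZ runs at -39.9° with length 53.3, so Z = 53.3·(cos -39.9°, sin -39.9°) = (40.89, -34.19). ∠NZD = 119.3°, so ZD runs at -39.9° + (180° − 119.3°) = 20.80° from the x-axis; with |ZD| = 34.8, D = Z + 34.8·(cos 20.80°, sin 20.80°) = (73.42, -21.83). ZD is perpendicular to DR; with |DR| = 11.2 on the left of ZD, R = D + 11.2·(-0.3551, 0.9348) = (69.44, -11.36). Then |NR| = |R − N| = 70.37.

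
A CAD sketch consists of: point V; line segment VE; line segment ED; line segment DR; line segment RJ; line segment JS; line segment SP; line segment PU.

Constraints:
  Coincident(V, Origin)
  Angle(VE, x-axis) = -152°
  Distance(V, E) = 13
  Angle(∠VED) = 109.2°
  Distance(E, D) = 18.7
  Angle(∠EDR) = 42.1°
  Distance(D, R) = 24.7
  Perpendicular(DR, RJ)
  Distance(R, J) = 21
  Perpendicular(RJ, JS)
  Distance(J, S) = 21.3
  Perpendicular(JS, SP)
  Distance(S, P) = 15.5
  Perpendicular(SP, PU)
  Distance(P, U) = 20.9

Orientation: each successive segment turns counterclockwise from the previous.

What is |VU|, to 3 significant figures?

1.26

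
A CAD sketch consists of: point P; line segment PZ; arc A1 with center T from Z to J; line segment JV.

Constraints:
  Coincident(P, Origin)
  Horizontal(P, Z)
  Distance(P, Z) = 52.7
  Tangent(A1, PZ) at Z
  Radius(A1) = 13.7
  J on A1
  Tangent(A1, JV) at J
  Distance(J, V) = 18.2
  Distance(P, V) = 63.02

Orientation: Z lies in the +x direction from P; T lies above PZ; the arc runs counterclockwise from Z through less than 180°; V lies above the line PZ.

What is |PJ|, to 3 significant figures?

67.1

P is at the origin; PZ is horizontal with |PZ| = 52.7 and Z on the +x side, so Z = (52.7, 0.00). Since A1 is tangent to PZ there, TZ ⟂ PZ, so T = Z + (0, 13.7) = (52.7, 13.7). Since TJ ⟂ JV (tangency), |TV| = √(13.7² + 18.2²) = 22.8 regardless of where J sits on A1. So V lies on both circle(P, 63.02) and circle(T, 22.8); the above-PZ intersection is V = (51.4, 36.4). J is the foot of the tangent from V: J = (63.2, 22.5).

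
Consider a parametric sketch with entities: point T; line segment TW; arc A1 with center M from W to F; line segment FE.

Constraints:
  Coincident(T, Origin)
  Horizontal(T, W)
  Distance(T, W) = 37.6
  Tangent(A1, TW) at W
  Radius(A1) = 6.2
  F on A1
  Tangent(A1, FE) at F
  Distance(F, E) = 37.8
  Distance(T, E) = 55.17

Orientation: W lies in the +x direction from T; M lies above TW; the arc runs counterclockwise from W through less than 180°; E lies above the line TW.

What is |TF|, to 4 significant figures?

44.27

T is at the origin; TW is horizontal with |TW| = 37.6 and W on the +x side, so W = (37.60, 0.000). Tangency of A1 to TW means the radius MW is perpendicular to TW, so M = W + (0, 6.2) = (37.60, 6.200). Since MF ⟂ FE (tangency), |ME| = √(6.2² + 37.8²) = 38.31 regardless of where F sits on A1. So E lies on both circle(T, 55.17) and circle(M, 38.31); the above-TW intersection is E = (32.98, 44.23). F is the foot of the tangent from E: F = (43.55, 7.934).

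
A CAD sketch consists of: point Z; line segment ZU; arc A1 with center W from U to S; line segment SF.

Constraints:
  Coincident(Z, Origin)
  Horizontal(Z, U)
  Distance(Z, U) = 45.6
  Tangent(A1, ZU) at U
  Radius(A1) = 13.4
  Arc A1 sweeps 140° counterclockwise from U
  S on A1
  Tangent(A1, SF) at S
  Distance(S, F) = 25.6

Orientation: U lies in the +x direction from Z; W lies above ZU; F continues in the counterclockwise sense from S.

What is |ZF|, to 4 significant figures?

52.98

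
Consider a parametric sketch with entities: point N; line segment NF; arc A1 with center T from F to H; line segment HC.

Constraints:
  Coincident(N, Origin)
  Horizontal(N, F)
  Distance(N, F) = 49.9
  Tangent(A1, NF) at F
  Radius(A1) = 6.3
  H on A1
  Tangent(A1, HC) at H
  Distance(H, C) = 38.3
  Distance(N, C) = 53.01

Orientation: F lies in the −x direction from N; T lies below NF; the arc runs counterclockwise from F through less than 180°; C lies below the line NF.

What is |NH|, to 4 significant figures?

55.95

N is at the origin; N and F share the same y with |NF| = 49.9 and F on the −x side, so F = (-49.90, 0.000). Tangency of A1 to NF means the radius TF is perpendicular to NF, so T = F + (0, -6.3) = (-49.90, -6.300). Since TH ⟂ HC (tangency), |TC| = √(6.3² + 38.3²) = 38.81 regardless of where H sits on A1. So C lies on both circle(N, 53.01) and circle(T, 38.81); the below-NF intersection is C = (-33.19, -41.33). H is the foot of the tangent from C: H = (-55.07, -9.899).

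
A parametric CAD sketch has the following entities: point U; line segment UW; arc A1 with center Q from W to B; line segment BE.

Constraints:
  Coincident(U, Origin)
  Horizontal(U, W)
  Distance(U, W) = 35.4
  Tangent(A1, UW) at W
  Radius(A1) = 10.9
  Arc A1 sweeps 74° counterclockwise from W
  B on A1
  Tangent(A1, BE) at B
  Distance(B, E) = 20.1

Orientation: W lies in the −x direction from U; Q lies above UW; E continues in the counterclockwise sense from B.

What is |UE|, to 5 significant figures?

33.413

On A1, W sits at bearing -90° from Q; a 74° counterclockwise sweep puts B at bearing -16°, so B = Q + 10.9·(cos -16°, sin -16°) = (-24.922, 7.8956). A1 meets BE tangentially, so QB is at right angles to BE, so BE runs along (−sin -16°, cos -16°); with |BE| = 20.1, E = (-19.382, 27.217). Then |UE| = |E − U| = 33.413.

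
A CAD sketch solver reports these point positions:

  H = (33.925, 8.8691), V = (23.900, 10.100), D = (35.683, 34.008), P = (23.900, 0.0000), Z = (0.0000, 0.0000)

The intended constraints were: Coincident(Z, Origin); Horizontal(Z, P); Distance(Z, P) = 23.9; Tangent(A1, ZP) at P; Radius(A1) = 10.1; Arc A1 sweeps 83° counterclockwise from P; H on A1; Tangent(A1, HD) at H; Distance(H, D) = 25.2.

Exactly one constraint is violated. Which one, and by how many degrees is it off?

Tangent(A1, HD) at H — off by 3.00°.

Z = (0.00, 0.00) ✓; Z.y = 0.00, P.y = 0.00 ✓; |ZP| = 23.90 ✓; ∠(VP, PZ) = 90.00° ✓; |VP| = 10.10 ✓; bearing(V→H) − bearing(V→P) = 83.00° ✓; |VH| = 10.10 ✓; ∠(VH, HD) = 87.00° ✗; |HD| = 25.20 ✓.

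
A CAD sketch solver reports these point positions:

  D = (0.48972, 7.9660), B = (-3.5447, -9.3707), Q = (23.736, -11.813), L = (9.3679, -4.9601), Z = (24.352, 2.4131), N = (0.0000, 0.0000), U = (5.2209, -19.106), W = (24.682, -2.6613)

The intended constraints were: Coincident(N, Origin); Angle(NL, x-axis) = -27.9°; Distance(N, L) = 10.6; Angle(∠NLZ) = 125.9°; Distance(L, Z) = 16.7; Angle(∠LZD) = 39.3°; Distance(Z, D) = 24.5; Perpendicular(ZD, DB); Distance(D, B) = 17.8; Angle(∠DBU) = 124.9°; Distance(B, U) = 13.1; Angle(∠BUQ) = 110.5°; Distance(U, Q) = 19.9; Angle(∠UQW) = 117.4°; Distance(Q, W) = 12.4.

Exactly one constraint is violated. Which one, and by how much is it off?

Distance(Q, W) = 12.4 — off by 3.20.

N = (0.00, 0.00) ✓; NL at -27.90° ✓; |NL| = 10.60 ✓; ∠NLZ = 125.9° ✓; |LZ| = 16.70 ✓; ∠LZD = 39.30° ✓; |ZD| = 24.50 ✓; ∠(ZD, DB) = 90.00° ✓; |DB| = 17.80 ✓; ∠DBU = 124.9° ✓; |BU| = 13.10 ✓; ∠BUQ = 110.5° ✓; |UQ| = 19.90 ✓; ∠UQW = 117.4° ✓; |QW| = 9.200 ✗.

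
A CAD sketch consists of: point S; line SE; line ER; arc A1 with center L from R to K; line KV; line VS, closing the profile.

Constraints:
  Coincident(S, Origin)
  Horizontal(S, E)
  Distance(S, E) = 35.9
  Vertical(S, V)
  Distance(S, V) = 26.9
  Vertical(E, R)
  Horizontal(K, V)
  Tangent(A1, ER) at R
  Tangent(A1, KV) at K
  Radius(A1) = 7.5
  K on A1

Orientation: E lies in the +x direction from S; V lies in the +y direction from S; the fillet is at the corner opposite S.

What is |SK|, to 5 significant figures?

39.117

S is at the origin; SE is horizontal with |SE| = 35.9 and E on the +x side, so E = (35.900, 0.0000). SV is vertical with |SV| = 26.9 and V on the +y side, so V = (0.0000, 26.900). The virtual corner opposite S is at (35.900, 26.900). Tangency of A1 to ER means the radius LR is perpendicular to ER and A1 meets KV tangentially, so LK is at right angles to KV, with radius 7.5, so the center L sits 7.5 in from both sides at L = (28.400, 19.400). That places the tangent points at R = (35.900, 19.400) on ER and K = (28.400, 26.900) on KV. Then |SK| = |K − S| = 39.117.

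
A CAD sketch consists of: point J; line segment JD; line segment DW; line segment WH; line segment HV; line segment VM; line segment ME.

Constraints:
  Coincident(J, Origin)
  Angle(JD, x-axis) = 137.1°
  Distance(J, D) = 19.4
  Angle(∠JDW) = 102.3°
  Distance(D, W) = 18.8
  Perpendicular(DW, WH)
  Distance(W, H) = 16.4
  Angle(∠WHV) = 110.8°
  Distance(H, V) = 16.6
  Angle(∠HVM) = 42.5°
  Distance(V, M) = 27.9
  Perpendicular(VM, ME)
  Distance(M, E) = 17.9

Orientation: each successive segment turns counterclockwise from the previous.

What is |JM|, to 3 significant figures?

29.4

J is at the origin; JD runs at 137.1° with length 19.4, so D = (-14.2, 13.2). ∠JDW = 102.3° gives DW at -145° from the x-axis; with |DW| = 18.8, W = (-29.6, 2.48). DW is perpendicular to WH, so WH runs at -55.2°; with |WH| = 16.4, H = (-20.3, -11.0). ∠WHV = 110.8° gives HV at 14.0° from the x-axis; with |HV| = 16.6, V = (-4.18, -6.97). ∠HVM = 42.5° gives VM at 152° from the x-axis; with |VM| = 27.9, M = (-28.7, 6.34). Then |JM| = |M − J| = 29.4.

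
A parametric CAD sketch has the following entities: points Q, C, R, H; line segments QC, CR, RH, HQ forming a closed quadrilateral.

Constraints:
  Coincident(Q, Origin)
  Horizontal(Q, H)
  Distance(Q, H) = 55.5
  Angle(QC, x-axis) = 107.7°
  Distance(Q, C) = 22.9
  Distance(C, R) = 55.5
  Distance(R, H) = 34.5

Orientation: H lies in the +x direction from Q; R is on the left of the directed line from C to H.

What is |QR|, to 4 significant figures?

57.96

Checks: |CR| = 55.50 ✓; |RH| = 34.50 ✓.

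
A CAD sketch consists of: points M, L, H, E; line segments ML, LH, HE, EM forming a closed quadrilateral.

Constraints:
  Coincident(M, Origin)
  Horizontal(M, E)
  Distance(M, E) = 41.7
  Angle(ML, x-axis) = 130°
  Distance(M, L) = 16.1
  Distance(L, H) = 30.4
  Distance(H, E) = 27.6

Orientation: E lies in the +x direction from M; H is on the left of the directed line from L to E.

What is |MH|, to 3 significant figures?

25.9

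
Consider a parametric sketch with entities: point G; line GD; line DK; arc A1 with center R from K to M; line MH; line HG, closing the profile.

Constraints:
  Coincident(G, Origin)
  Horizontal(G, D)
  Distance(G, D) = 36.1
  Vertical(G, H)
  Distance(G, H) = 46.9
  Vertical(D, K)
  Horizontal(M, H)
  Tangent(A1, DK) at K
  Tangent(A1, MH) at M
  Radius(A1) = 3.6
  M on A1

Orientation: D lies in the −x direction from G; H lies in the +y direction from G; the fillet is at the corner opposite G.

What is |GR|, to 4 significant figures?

54.14

GH is vertical with |GH| = 46.9 and H on the +y side, so H = (0.000, 46.90). The virtual corner opposite G is at (-36.10, 46.90). Tangency of A1 to DK means the radius RK is perpendicular to DK and A1 meets MH tangentially, so RM is at right angles to MH, with radius 3.6, so the center R sits 3.6 in from both sides at R = (-32.50, 43.30). Then |GR| = |R − G| = 54.14.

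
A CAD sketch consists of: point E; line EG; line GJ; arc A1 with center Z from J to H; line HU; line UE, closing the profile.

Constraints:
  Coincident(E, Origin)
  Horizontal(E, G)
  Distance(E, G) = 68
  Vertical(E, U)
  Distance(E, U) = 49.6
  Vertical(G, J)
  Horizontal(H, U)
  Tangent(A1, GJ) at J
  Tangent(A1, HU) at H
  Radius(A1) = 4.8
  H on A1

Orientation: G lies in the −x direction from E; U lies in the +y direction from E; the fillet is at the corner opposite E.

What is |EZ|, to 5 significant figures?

77.468

E is at the origin; E and G share the same y with |EG| = 68.0 and G on the −x side, so G = (-68.000, 0.0000). E and U share the same x with |EU| = 49.6 and U on the +y side, so U = (0.0000, 49.600). The virtual corner opposite E is at (-68.000, 49.600). Since A1 is tangent to GJ there, ZJ ⟂ GJ and since A1 is tangent to HU there, ZH ⟂ HU, with radius 4.8, so the center Z sits 4.8 in from both sides at Z = (-63.200, 44.800). Then |EZ| = |Z − E| = 77.468.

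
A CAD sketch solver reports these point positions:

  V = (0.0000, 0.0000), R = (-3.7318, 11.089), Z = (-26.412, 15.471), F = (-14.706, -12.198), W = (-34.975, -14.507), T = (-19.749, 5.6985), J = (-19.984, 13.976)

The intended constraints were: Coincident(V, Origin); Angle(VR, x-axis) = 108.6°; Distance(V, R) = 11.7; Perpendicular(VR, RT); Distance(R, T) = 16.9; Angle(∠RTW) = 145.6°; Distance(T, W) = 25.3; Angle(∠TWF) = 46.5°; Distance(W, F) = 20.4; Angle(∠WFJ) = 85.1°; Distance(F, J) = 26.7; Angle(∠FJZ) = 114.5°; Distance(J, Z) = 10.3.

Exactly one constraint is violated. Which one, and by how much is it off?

Distance(J, Z) = 10.3 — off by 3.70.

V = (0.00, 0.00) ✓; VR at 108.6° ✓; |VR| = 11.70 ✓; ∠(VR, RT) = 90.00° ✓; |RT| = 16.90 ✓; ∠RTW = 145.6° ✓; |TW| = 25.30 ✓; ∠TWF = 46.50° ✓; |WF| = 20.40 ✓; ∠WFJ = 85.10° ✓; |FJ| = 26.70 ✓; ∠FJZ = 114.5° ✓; |JZ| = 6.600 ✗.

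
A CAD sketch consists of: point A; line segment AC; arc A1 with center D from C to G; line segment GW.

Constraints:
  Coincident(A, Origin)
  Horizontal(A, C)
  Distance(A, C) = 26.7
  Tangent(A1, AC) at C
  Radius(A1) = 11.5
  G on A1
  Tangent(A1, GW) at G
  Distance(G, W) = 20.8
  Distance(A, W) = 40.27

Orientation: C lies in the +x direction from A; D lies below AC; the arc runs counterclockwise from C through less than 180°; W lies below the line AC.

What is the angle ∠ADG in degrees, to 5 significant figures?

37.747°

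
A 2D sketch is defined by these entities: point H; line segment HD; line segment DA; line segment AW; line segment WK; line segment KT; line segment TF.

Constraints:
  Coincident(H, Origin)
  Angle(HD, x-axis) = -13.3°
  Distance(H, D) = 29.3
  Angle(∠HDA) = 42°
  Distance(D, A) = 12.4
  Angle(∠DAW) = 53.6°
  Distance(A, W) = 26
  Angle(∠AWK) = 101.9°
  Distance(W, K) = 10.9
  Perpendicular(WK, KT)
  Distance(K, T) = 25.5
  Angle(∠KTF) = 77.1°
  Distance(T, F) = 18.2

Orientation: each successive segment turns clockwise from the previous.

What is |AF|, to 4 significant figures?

4.269

H is at the origin; HD runs at -13.3° with length 29.3, so D = (28.51, -6.740). ∠HDA = 42.0° gives DA at -151.3° from the x-axis; with |DA| = 12.4, A = (17.64, -12.70). ∠DAW = 53.6° gives AW at 82.30° from the x-axis; with |AW| = 26.0, W = (21.12, 13.07). ∠AWK = 101.9° gives WK at 4.200° from the x-axis; with |WK| = 10.9, K = (31.99, 13.87). The perpendicularity gives KT at right angles to WK, so KT runs at -85.80°; with |KT| = 25.5, T = (33.86, -11.56). ∠KTF = 77.1° gives TF at 171.3° from the x-axis; with |TF| = 18.2, F = (15.87, -8.810). Then |AF| = |F − A| = 4.269.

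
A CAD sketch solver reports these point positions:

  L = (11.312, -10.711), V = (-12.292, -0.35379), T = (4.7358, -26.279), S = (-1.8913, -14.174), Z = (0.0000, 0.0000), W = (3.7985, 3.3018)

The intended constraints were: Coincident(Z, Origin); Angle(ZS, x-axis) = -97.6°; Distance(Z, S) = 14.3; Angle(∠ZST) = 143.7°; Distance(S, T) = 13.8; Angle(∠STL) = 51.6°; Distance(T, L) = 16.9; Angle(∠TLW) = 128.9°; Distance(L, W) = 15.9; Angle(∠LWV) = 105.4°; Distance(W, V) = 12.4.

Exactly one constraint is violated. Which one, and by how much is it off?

Distance(W, V) = 12.4 — off by 4.10.

Z = (0.00, 0.00) ✓; ZS at -97.60° ✓; |ZS| = 14.30 ✓; ∠ZST = 143.7° ✓; |ST| = 13.80 ✓; ∠STL = 51.60° ✓; |TL| = 16.90 ✓; ∠TLW = 128.9° ✓; |LW| = 15.90 ✓; ∠LWV = 105.4° ✓; |WV| = 16.50 ✗.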